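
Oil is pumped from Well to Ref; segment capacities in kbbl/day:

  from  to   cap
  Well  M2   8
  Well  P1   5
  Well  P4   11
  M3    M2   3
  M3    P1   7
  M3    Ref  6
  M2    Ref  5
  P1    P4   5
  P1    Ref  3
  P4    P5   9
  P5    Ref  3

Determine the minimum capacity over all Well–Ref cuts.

Augment Well→M2→Ref: bottleneck 5, flow now 5.
Augment Well→P1→Ref: bottleneck 3, flow now 8.
Augment Well→P4→P5→Ref: bottleneck 3, flow now 11.
No augmenting path remains; maximum flow = 11.
By max-flow min-cut, the minimum cut capacity equals the max flow.
In the residual graph, reachable from Well: {Well, M2, P1, P4, P5}.
Min-cut edges: M2→Ref (5), P1→Ref (3), P5→Ref (3); capacity 5 + 3 + 3 = 11.

11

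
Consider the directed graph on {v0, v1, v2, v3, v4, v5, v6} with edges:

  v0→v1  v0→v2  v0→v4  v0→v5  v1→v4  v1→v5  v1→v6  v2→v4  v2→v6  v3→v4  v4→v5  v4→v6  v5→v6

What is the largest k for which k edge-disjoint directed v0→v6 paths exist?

4

Assign every edge capacity 1; by Menger, the answer equals the max flow.
Path v0→v1→v6 (+1); total 1.
Path v0→v2→v6 (+1); total 2.
Path v0→v4→v6 (+1); total 3.
Path v0→v5→v6 (+1); total 4.
No residual v0→v6 path; max flow = 4.
Certifying cut of size 4: {v0→v1, v0→v2, v0→v4, v0→v5}.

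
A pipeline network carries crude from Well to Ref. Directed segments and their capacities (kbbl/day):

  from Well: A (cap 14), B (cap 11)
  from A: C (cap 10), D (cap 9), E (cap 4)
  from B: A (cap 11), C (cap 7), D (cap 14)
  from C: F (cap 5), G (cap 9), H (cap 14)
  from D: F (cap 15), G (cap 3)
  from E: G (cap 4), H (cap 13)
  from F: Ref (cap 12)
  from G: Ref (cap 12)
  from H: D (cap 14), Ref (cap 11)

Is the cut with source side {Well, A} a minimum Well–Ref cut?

Given cut capacity: 11 + 10 + 9 + 4 = 34.
Augment Well→A→C→F→Ref: bottleneck 5, flow now 5.
Augment Well→A→C→G→Ref: bottleneck 5, flow now 10.
Augment Well→A→D→F→Ref: bottleneck 4, flow now 14.
Augment Well→B→C→G→Ref: bottleneck 4, flow now 18.
Augment Well→B→C→H→Ref: bottleneck 3, flow now 21.
Augment Well→B→D→F→Ref: bottleneck 3, flow now 24.
Augment Well→B→D→G→Ref: bottleneck 1, flow now 25.
No augmenting path remains; maximum flow = 25.
In the residual graph, reachable from Well: {Well}.
Min-cut edges: Well→A (14), Well→B (11); capacity 14 + 11 = 25.
Cut capacity 34 exceeds the max flow 25, so it is not minimum.

No — its capacity is 34, but the minimum cut has capacity 25.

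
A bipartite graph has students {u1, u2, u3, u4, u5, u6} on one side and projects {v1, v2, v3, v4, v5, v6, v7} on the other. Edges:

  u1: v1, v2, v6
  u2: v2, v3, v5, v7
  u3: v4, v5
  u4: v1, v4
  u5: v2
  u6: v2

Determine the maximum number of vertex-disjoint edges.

Unit-capacity flow: source→left, listed edges, right→sink; max matching = max flow.
Augmenting path u1→v1 (+1); matched 1.
Augmenting path u2→v2 (+1); matched 2.
Augmenting path u3→v4 (+1); matched 3.
Augmenting path u4→v1→u1→v6 (+1); matched 4.
Augmenting path u5→v2→u2→v3 (+1); matched 5.
No augmenting path remains; maximum matching = 5.
König certificate: {u1, u2, u3, u4, v2} is a vertex cover of size 5 (every listed pair touches it), so no matching can be larger.

5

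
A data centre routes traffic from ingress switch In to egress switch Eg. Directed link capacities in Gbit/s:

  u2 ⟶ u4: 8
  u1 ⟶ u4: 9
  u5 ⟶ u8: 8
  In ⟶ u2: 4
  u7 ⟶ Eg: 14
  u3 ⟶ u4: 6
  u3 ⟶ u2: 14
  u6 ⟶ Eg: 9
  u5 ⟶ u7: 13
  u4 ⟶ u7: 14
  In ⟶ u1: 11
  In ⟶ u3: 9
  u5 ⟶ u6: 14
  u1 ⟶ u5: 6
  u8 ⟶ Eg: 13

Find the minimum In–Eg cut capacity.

Augment In→u1→u4→u7→Eg: bottleneck 9, flow now 9.
Augment In→u1→u5→u6→Eg: bottleneck 2, flow now 11.
Augment In→u2→u4→u7→Eg: bottleneck 4, flow now 15.
Augment In→u3→u4→u7→Eg: bottleneck 1, flow now 16.
Augment In→u3→u4→u1→u5→u6→Eg: bottleneck 4, flow now 20. (uses reverse residual edge)
No augmenting path remains; maximum flow = 20.
By max-flow min-cut, the minimum cut capacity equals the max flow.
In the residual graph, reachable from In: {In, u1, u2, u3, u4}.
Min-cut edges: u1→u5 (6), u4→u7 (14); capacity 6 + 14 = 20.

20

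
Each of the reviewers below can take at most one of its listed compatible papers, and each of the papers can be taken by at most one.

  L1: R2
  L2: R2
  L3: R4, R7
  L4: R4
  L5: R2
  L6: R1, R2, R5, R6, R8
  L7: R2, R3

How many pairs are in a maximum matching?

5

Unit-capacity flow: source→left, listed edges, right→sink; max matching = max flow.
Augmenting path L1→R2 (+1); matched 1.
Augmenting path L3→R4 (+1); matched 2.
Augmenting path L6→R1 (+1); matched 3.
Augmenting path L7→R3 (+1); matched 4.
Augmenting path L4→R4→L3→R7 (+1); matched 5.
No augmenting path remains; maximum matching = 5.
König certificate: {L3, L4, L6, L7, R2} is a vertex cover of size 5 (every listed pair touches it), so no matching can be larger.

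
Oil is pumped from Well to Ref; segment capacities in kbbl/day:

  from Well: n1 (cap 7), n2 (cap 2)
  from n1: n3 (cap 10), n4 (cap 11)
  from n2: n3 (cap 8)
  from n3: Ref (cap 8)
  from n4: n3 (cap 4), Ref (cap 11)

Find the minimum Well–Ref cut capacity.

9

Augment Well→n1→n3→Ref: bottleneck 7, flow now 7.
Augment Well→n2→n3→Ref: bottleneck 1, flow now 8.
Augment Well→n2→n3→n1→n4→Ref: bottleneck 1, flow now 9. (uses reverse residual edge)
No augmenting path remains; maximum flow = 9.
By max-flow min-cut, the minimum cut capacity equals the max flow.
In the residual graph, reachable from Well: {Well}.
Min-cut edges: Well→n1 (7), Well→n2 (2); capacity 7 + 2 = 9.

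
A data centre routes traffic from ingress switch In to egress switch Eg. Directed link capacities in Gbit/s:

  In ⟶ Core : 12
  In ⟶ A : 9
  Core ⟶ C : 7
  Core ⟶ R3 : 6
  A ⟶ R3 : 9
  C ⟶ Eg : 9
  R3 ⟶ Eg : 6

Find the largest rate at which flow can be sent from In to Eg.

13

Augment In→Core→C→Eg: bottleneck 7, flow now 7.
Augment In→Core→R3→Eg: bottleneck 5, flow now 12.
Augment In→A→R3→Eg: bottleneck 1, flow now 13.
No augmenting path remains; maximum flow = 13.
In the residual graph, reachable from In: {In, Core, A, R3}.
Min-cut edges: Core→C (7), R3→Eg (6); capacity 7 + 6 = 13.
This cut is saturated, so no flow can exceed 13.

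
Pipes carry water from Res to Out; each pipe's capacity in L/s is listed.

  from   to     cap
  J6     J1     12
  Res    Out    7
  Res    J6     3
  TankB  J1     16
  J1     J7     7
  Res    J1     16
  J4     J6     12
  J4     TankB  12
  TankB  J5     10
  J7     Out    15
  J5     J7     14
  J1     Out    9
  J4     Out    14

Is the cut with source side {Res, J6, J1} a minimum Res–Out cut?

Yes — it is a minimum cut (capacity 23).

Given cut capacity: 7 + 7 + 9 = 23.
Augment Res→Out: bottleneck 7, flow now 7.
Augment Res→J1→Out: bottleneck 9, flow now 16.
Augment Res→J1→J7→Out: bottleneck 7, flow now 23.
No augmenting path remains; maximum flow = 23.
Cut capacity 23 equals the max flow, so it is a minimum cut.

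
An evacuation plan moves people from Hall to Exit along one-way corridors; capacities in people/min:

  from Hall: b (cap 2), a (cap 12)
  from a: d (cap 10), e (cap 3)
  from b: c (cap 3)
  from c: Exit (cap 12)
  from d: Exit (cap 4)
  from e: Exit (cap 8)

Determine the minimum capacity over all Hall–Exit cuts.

9

Augment Hall→a→d→Exit: bottleneck 4, flow now 4.
Augment Hall→a→e→Exit: bottleneck 3, flow now 7.
Augment Hall→b→c→Exit: bottleneck 2, flow now 9.
No augmenting path remains; maximum flow = 9.
By max-flow min-cut, the minimum cut capacity equals the max flow.
In the residual graph, reachable from Hall: {Hall, a, d}.
Min-cut edges: Hall→b (2), a→e (3), d→Exit (4); capacity 2 + 3 + 4 = 9.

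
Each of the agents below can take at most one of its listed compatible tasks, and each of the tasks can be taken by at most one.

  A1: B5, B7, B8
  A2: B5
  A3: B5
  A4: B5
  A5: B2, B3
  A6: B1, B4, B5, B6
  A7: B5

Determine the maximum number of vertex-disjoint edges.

4

Unit-capacity flow: source→left, listed edges, right→sink; max matching = max flow.
Augmenting path A1→B5 (+1); matched 1.
Augmenting path A5→B2 (+1); matched 2.
Augmenting path A6→B1 (+1); matched 3.
Augmenting path A2→B5→A1→B7 (+1); matched 4.
No augmenting path remains; maximum matching = 4.
König certificate: {A1, A5, A6, B5} is a vertex cover of size 4 (every listed pair touches it), so no matching can be larger.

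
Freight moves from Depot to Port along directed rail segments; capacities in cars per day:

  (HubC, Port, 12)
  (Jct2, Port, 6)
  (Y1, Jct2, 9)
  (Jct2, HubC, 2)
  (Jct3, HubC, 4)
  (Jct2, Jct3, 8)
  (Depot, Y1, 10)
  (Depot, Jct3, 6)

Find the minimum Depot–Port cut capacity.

12

Augment Depot→Jct3→HubC→Port: bottleneck 4, flow now 4.
Augment Depot→Y1→Jct2→Port: bottleneck 6, flow now 10.
Augment Depot→Y1→Jct2→HubC→Port: bottleneck 2, flow now 12.
No augmenting path remains; maximum flow = 12.
By max-flow min-cut, the minimum cut capacity equals the max flow.
In the residual graph, reachable from Depot: {Depot, Jct3, Y1, Jct2}.
Min-cut edges: Jct3→HubC (4), Jct2→HubC (2), Jct2→Port (6); capacity 4 + 2 + 6 = 12.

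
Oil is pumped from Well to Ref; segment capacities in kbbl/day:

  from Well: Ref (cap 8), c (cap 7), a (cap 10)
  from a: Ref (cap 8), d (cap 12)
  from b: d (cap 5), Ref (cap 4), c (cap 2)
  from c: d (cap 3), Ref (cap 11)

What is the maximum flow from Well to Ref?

Augment Well→Ref: bottleneck 8, flow now 8.
Augment Well→a→Ref: bottleneck 8, flow now 16.
Augment Well→c→Ref: bottleneck 7, flow now 23.
No augmenting path remains; maximum flow = 23.
In the residual graph, reachable from Well: {Well, a, d}.
Min-cut edges: Well→c (7), Well→Ref (8), a→Ref (8); capacity 7 + 8 + 8 = 23.
This cut is saturated, so no flow can exceed 23.

23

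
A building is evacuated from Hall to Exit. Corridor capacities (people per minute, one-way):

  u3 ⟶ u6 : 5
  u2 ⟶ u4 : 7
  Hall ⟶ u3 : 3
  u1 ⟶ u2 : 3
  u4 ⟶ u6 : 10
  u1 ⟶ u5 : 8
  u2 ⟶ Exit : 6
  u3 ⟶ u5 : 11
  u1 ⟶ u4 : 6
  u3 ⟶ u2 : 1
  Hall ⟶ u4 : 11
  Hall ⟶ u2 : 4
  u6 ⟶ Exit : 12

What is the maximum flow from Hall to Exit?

17

Augment Hall→u2→Exit: bottleneck 4, flow now 4.
Augment Hall→u3→u2→Exit: bottleneck 1, flow now 5.
Augment Hall→u3→u6→Exit: bottleneck 2, flow now 7.
Augment Hall→u4→u6→Exit: bottleneck 10, flow now 17.
No augmenting path remains; maximum flow = 17.
In the residual graph, reachable from Hall: {Hall, u4}.
Min-cut edges: Hall→u2 (4), Hall→u3 (3), u4→u6 (10); capacity 4 + 3 + 10 = 17.
This cut is saturated, so no flow can exceed 17.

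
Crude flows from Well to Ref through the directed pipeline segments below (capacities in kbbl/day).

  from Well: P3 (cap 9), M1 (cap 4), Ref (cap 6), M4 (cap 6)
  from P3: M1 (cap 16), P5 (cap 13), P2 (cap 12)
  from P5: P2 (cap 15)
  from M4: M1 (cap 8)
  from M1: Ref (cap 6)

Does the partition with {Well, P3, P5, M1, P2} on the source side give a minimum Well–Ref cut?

No — its capacity is 18, but the minimum cut has capacity 12.

Given cut capacity: 6 + 6 + 6 = 18.
Augment Well→Ref: bottleneck 6, flow now 6.
Augment Well→M1→Ref: bottleneck 4, flow now 10.
Augment Well→P3→M1→Ref: bottleneck 2, flow now 12.
No augmenting path remains; maximum flow = 12.
In the residual graph, reachable from Well: {Well, P3, P5, M4, M1, P2}.
Min-cut edges: Well→Ref (6), M1→Ref (6); capacity 6 + 6 = 12.
Cut capacity 18 exceeds the max flow 12, so it is not minimum.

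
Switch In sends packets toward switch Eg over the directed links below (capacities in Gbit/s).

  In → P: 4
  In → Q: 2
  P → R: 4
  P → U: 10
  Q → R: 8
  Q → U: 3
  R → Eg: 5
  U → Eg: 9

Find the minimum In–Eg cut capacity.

6

Augment In→P→R→Eg: bottleneck 4, flow now 4.
Augment In→Q→R→Eg: bottleneck 1, flow now 5.
Augment In→Q→U→Eg: bottleneck 1, flow now 6.
No augmenting path remains; maximum flow = 6.
By max-flow min-cut, the minimum cut capacity equals the max flow.
In the residual graph, reachable from In: {In}.
Min-cut edges: In→P (4), In→Q (2); capacity 4 + 2 = 6.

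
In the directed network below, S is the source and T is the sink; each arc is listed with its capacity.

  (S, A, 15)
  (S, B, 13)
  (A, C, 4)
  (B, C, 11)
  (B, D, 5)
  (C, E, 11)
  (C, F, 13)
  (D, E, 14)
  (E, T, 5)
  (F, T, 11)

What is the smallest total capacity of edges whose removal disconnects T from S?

Augment S→A→C→E→T: bottleneck 4, flow now 4.
Augment S→B→C→E→T: bottleneck 1, flow now 5.
Augment S→B→C→F→T: bottleneck 10, flow now 15.
Augment S→B→D→E→C→F→T: bottleneck 1, flow now 16. (uses reverse residual edge)
No augmenting path remains; maximum flow = 16.
By max-flow min-cut, the minimum cut capacity equals the max flow.
In the residual graph, reachable from S: {S, A, B, C, D, E, F}.
Min-cut edges: E→T (5), F→T (11); capacity 5 + 11 = 16.

16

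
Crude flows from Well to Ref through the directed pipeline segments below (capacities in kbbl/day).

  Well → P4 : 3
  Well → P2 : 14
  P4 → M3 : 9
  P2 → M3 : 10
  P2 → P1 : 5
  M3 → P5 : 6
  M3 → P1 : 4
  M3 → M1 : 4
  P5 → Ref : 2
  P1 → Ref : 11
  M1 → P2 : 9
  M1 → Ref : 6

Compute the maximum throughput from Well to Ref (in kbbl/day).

15

Augment Well→P2→P1→Ref: bottleneck 5, flow now 5.
Augment Well→P4→M3→P5→Ref: bottleneck 2, flow now 7.
Augment Well→P4→M3→P1→Ref: bottleneck 1, flow now 8.
Augment Well→P2→M3→P1→Ref: bottleneck 3, flow now 11.
Augment Well→P2→M3→M1→Ref: bottleneck 4, flow now 15.
No augmenting path remains; maximum flow = 15.
In the residual graph, reachable from Well: {Well, P4, P2, M3, P5}.
Min-cut edges: P2→P1 (5), M3→P1 (4), M3→M1 (4), P5→Ref (2); capacity 5 + 4 + 4 + 2 = 15.
This cut is saturated, so no flow can exceed 15.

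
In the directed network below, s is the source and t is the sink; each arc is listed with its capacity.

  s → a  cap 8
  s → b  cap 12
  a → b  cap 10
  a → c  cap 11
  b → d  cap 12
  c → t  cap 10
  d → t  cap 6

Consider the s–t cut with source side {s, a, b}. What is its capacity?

Edges leaving {s, a, b}: a→c (11), b→d (12).
Cut capacity = 11 + 12 = 23.

23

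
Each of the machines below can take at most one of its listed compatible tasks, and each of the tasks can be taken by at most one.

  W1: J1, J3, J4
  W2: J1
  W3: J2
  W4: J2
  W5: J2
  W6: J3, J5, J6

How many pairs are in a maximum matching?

4

Unit-capacity flow: source→left, listed edges, right→sink; max matching = max flow.
Augmenting path W1→J1 (+1); matched 1.
Augmenting path W3→J2 (+1); matched 2.
Augmenting path W6→J3 (+1); matched 3.
Augmenting path W2→J1→W1→J4 (+1); matched 4.
No augmenting path remains; maximum matching = 4.
König certificate: {W1, W2, W6, J2} is a vertex cover of size 4 (every listed pair touches it), so no matching can be larger.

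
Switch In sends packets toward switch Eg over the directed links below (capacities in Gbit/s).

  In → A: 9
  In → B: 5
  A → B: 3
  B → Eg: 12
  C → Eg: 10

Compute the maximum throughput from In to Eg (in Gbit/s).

Augment In→B→Eg: bottleneck 5, flow now 5.
Augment In→A→B→Eg: bottleneck 3, flow now 8.
No augmenting path remains; maximum flow = 8.
In the residual graph, reachable from In: {In, A}.
Min-cut edges: In→B (5), A→B (3); capacity 5 + 3 = 8.
This cut is saturated, so no flow can exceed 8.

8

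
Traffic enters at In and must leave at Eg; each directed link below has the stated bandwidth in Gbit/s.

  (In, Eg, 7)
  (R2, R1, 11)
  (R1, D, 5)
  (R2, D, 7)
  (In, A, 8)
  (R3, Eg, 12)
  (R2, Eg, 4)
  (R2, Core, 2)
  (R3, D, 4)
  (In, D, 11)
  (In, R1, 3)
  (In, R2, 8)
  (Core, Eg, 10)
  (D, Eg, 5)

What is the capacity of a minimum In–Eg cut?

Augment In→Eg: bottleneck 7, flow now 7.
Augment In→R2→Eg: bottleneck 4, flow now 11.
Augment In→D→Eg: bottleneck 5, flow now 16.
Augment In→R2→Core→Eg: bottleneck 2, flow now 18.
No augmenting path remains; maximum flow = 18.
By max-flow min-cut, the minimum cut capacity equals the max flow.
In the residual graph, reachable from In: {In, R2, A, R1, D}.
Min-cut edges: In→Eg (7), R2→Core (2), R2→Eg (4), D→Eg (5); capacity 7 + 2 + 4 + 5 = 18.

18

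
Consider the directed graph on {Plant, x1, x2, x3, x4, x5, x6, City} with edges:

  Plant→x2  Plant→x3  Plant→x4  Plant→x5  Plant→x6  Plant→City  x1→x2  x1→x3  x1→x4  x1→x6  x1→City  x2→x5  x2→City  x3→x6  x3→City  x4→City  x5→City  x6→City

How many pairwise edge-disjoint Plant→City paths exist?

Assign every edge capacity 1; by Menger, the answer equals the max flow.
Path Plant→City (+1); total 1.
Path Plant→x2→City (+1); total 2.
Path Plant→x3→City (+1); total 3.
Path Plant→x4→City (+1); total 4.
Path Plant→x5→City (+1); total 5.
Path Plant→x6→City (+1); total 6.
No residual Plant→City path; max flow = 6.
Certifying cut of size 6: {Plant→City, Plant→x2, Plant→x3, Plant→x4, Plant→x5, Plant→x6}.

6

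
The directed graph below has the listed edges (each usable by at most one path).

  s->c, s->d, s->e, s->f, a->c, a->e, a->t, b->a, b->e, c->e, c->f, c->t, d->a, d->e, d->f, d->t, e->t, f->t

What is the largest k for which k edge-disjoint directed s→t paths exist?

Assign every edge capacity 1; by Menger, the answer equals the max flow.
Path s→c→t (+1); total 1.
Path s→d→t (+1); total 2.
Path s→e→t (+1); total 3.
Path s→f→t (+1); total 4.
No residual s→t path; max flow = 4.
Certifying cut of size 4: {s→c, s→d, s→e, s→f}.

4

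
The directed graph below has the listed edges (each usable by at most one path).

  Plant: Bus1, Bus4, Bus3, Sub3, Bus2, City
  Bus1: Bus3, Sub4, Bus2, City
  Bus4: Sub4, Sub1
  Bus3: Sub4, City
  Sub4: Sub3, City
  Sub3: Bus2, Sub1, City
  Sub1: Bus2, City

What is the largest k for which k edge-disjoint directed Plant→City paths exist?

Assign every edge capacity 1; by Menger, the answer equals the max flow.
Path Plant→City (+1); total 1.
Path Plant→Bus1→City (+1); total 2.
Path Plant→Bus3→City (+1); total 3.
Path Plant→Sub3→City (+1); total 4.
Path Plant→Bus4→Sub4→City (+1); total 5.
No residual Plant→City path; max flow = 5.
Certifying cut of size 5: {Plant→Bus1, Plant→Bus3, Plant→Bus4, Plant→City, Plant→Sub3}.

5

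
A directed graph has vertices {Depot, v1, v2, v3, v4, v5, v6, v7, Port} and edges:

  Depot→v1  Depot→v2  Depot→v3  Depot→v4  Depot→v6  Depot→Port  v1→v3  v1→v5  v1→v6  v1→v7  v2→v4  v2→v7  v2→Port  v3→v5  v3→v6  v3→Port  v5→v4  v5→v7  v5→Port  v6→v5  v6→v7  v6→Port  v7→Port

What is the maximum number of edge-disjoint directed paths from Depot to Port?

Assign every edge capacity 1; by Menger, the answer equals the max flow.
Path Depot→Port (+1); total 1.
Path Depot→v2→Port (+1); total 2.
Path Depot→v3→Port (+1); total 3.
Path Depot→v6→Port (+1); total 4.
Path Depot→v1→v5→Port (+1); total 5.
No residual Depot→Port path; max flow = 5.
Certifying cut of size 5: {Depot→Port, Depot→v1, Depot→v2, Depot→v3, Depot→v6}.

5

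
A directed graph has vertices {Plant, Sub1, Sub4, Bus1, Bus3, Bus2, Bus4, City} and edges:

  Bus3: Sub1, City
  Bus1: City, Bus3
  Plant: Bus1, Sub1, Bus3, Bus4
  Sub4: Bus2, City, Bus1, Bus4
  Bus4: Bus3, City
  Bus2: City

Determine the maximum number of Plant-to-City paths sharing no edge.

3

Assign every edge capacity 1; by Menger, the answer equals the max flow.
Path Plant→Bus1→City (+1); total 1.
Path Plant→Bus3→City (+1); total 2.
Path Plant→Bus4→City (+1); total 3.
No residual Plant→City path; max flow = 3.
Certifying cut of size 3: {Plant→Bus1, Plant→Bus3, Plant→Bus4}.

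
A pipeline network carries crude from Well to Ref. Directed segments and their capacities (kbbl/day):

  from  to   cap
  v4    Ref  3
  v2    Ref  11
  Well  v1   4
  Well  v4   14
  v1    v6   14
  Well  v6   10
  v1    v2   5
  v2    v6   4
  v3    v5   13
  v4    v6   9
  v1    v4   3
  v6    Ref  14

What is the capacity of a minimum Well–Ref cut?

21

Augment Well→v4→Ref: bottleneck 3, flow now 3.
Augment Well→v6→Ref: bottleneck 10, flow now 13.
Augment Well→v1→v2→Ref: bottleneck 4, flow now 17.
Augment Well→v4→v6→Ref: bottleneck 4, flow now 21.
No augmenting path remains; maximum flow = 21.
By max-flow min-cut, the minimum cut capacity equals the max flow.
In the residual graph, reachable from Well: {Well, v4, v6}.
Min-cut edges: Well→v1 (4), v4→Ref (3), v6→Ref (14); capacity 4 + 3 + 14 = 21.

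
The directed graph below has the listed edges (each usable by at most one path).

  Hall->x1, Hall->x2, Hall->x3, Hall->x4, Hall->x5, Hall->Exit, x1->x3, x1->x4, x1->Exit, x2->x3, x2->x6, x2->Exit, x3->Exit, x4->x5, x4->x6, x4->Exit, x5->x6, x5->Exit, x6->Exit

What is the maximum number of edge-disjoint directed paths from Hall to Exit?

6

Assign every edge capacity 1; by Menger, the answer equals the max flow.
Path Hall→Exit (+1); total 1.
Path Hall→x1→Exit (+1); total 2.
Path Hall→x2→Exit (+1); total 3.
Path Hall→x3→Exit (+1); total 4.
Path Hall→x4→Exit (+1); total 5.
Path Hall→x5→Exit (+1); total 6.
No residual Hall→Exit path; max flow = 6.
Certifying cut of size 6: {Hall→Exit, Hall→x1, Hall→x2, Hall→x3, Hall→x4, Hall→x5}.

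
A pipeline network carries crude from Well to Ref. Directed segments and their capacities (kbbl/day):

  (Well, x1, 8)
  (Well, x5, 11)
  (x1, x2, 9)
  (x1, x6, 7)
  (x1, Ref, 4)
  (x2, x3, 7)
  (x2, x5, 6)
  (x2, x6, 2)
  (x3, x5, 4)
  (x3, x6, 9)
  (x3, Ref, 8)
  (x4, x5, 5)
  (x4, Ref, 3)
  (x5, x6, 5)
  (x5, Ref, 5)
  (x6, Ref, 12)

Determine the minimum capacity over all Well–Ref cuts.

Augment Well→x1→Ref: bottleneck 4, flow now 4.
Augment Well→x5→Ref: bottleneck 5, flow now 9.
Augment Well→x1→x6→Ref: bottleneck 4, flow now 13.
Augment Well→x5→x6→Ref: bottleneck 5, flow now 18.
No augmenting path remains; maximum flow = 18.
By max-flow min-cut, the minimum cut capacity equals the max flow.
In the residual graph, reachable from Well: {Well, x5}.
Min-cut edges: Well→x1 (8), x5→x6 (5), x5→Ref (5); capacity 8 + 5 + 5 = 18.

18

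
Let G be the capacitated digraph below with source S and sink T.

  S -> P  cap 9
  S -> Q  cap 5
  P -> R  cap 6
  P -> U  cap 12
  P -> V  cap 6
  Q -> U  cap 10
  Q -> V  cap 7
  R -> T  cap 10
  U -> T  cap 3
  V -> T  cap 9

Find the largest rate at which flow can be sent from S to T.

14

Augment S→P→R→T: bottleneck 6, flow now 6.
Augment S→P→U→T: bottleneck 3, flow now 9.
Augment S→Q→V→T: bottleneck 5, flow now 14.
No augmenting path remains; maximum flow = 14.
In the residual graph, reachable from S: {S}.
Min-cut edges: S→P (9), S→Q (5); capacity 9 + 5 = 14.
This cut is saturated, so no flow can exceed 14.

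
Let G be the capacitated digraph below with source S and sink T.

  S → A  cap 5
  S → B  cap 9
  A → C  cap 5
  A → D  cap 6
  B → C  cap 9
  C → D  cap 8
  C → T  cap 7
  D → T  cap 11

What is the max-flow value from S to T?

Augment S→A→C→T: bottleneck 5, flow now 5.
Augment S→B→C→T: bottleneck 2, flow now 7.
Augment S→B→C→D→T: bottleneck 7, flow now 14.
No augmenting path remains; maximum flow = 14.
In the residual graph, reachable from S: {S}.
Min-cut edges: S→A (5), S→B (9); capacity 5 + 9 = 14.
This cut is saturated, so no flow can exceed 14.

14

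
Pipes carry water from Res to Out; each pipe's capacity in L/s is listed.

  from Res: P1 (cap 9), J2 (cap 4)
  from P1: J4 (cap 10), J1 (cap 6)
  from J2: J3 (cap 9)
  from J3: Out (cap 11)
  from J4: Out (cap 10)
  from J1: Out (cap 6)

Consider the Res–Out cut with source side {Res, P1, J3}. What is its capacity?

Edges leaving {Res, P1, J3}: Res→J2 (4), P1→J4 (10), P1→J1 (6), J3→Out (11).
Cut capacity = 4 + 10 + 6 + 11 = 31.

31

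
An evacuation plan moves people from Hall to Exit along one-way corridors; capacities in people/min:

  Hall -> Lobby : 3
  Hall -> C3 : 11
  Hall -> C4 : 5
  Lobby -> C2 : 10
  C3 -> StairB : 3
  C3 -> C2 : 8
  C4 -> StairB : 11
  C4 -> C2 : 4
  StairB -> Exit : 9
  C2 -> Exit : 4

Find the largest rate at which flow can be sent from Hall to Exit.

Augment Hall→Lobby→C2→Exit: bottleneck 3, flow now 3.
Augment Hall→C3→StairB→Exit: bottleneck 3, flow now 6.
Augment Hall→C3→C2→Exit: bottleneck 1, flow now 7.
Augment Hall→C4→StairB→Exit: bottleneck 5, flow now 12.
No augmenting path remains; maximum flow = 12.
In the residual graph, reachable from Hall: {Hall, Lobby, C3, C2}.
Min-cut edges: Hall→C4 (5), C3→StairB (3), C2→Exit (4); capacity 5 + 3 + 4 = 12.
This cut is saturated, so no flow can exceed 12.

12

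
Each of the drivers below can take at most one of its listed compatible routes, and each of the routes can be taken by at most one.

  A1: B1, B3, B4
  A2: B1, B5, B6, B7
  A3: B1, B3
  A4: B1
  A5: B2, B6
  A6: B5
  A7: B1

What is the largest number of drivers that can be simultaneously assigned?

6

Unit-capacity flow: source→left, listed edges, right→sink; max matching = max flow.
Augmenting path A1→B1 (+1); matched 1.
Augmenting path A2→B5 (+1); matched 2.
Augmenting path A3→B3 (+1); matched 3.
Augmenting path A5→B2 (+1); matched 4.
Augmenting path A4→B1→A1→B4 (+1); matched 5.
Augmenting path A6→B5→A2→B6 (+1); matched 6.
No augmenting path remains; maximum matching = 6.
König certificate: {A1, A2, A3, A5, A6, B1} is a vertex cover of size 6 (every listed pair touches it), so no matching can be larger.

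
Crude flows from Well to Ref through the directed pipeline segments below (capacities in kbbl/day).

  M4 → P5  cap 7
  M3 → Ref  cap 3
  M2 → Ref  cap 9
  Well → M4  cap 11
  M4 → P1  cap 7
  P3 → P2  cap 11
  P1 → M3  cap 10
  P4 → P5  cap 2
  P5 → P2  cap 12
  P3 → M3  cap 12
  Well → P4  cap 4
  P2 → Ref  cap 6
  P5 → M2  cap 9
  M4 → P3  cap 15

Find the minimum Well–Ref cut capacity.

Augment Well→M4→P5→M2→Ref: bottleneck 7, flow now 7.
Augment Well→M4→P1→M3→Ref: bottleneck 3, flow now 10.
Augment Well→M4→P3→P2→Ref: bottleneck 1, flow now 11.
Augment Well→P4→P5→M2→Ref: bottleneck 2, flow now 13.
No augmenting path remains; maximum flow = 13.
By max-flow min-cut, the minimum cut capacity equals the max flow.
In the residual graph, reachable from Well: {Well, P4}.
Min-cut edges: Well→M4 (11), P4→P5 (2); capacity 11 + 2 = 13.

13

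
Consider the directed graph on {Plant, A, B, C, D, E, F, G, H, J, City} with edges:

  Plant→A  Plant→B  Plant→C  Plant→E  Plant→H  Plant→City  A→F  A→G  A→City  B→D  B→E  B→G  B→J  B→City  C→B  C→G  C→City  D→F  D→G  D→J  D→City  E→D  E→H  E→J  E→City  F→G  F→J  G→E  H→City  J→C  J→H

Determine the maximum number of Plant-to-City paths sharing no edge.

Assign every edge capacity 1; by Menger, the answer equals the max flow.
Path Plant→City (+1); total 1.
Path Plant→A→City (+1); total 2.
Path Plant→B→City (+1); total 3.
Path Plant→C→City (+1); total 4.
Path Plant→E→City (+1); total 5.
Path Plant→H→City (+1); total 6.
No residual Plant→City path; max flow = 6.
Certifying cut of size 6: {Plant→A, Plant→B, Plant→C, Plant→City, Plant→E, Plant→H}.

6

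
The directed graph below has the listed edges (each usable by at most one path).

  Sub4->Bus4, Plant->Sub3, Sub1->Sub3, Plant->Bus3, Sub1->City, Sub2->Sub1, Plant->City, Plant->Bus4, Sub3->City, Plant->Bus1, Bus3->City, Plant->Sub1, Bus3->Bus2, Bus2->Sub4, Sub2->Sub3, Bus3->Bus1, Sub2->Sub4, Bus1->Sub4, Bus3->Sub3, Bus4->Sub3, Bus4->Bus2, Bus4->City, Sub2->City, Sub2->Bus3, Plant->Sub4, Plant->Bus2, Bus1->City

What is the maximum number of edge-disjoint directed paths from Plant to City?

6

Assign every edge capacity 1; by Menger, the answer equals the max flow.
Path Plant→City (+1); total 1.
Path Plant→Bus3→City (+1); total 2.
Path Plant→Sub1→City (+1); total 3.
Path Plant→Bus1→City (+1); total 4.
Path Plant→Bus4→City (+1); total 5.
Path Plant→Sub3→City (+1); total 6.
No residual Plant→City path; max flow = 6.
Certifying cut of size 6: {Bus4→City, Plant→Bus1, Plant→Bus3, Plant→City, Plant→Sub1, Sub3→City}.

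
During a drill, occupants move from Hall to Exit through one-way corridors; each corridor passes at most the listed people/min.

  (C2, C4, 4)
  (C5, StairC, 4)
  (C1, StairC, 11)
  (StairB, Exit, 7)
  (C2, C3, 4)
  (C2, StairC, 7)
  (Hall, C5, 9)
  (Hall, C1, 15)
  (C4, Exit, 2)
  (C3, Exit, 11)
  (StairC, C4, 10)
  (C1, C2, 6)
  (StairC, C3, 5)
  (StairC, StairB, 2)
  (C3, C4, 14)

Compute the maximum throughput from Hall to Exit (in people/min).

Augment Hall→C1→C2→C4→Exit: bottleneck 2, flow now 2.
Augment Hall→C1→C2→C3→Exit: bottleneck 4, flow now 6.
Augment Hall→C1→StairC→StairB→Exit: bottleneck 2, flow now 8.
Augment Hall→C1→StairC→C3→Exit: bottleneck 5, flow now 13.
No augmenting path remains; maximum flow = 13.
In the residual graph, reachable from Hall: {Hall, C1, C5, C2, StairC, C4}.
Min-cut edges: C2→C3 (4), StairC→StairB (2), StairC→C3 (5), C4→Exit (2); capacity 4 + 2 + 5 + 2 = 13.
This cut is saturated, so no flow can exceed 13.

13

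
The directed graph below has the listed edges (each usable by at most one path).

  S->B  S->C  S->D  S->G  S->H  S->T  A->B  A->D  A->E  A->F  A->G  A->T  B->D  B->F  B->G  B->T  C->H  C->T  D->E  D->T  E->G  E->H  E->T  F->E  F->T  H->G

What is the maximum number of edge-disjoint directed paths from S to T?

4

Assign every edge capacity 1; by Menger, the answer equals the max flow.
Path S→T (+1); total 1.
Path S→B→T (+1); total 2.
Path S→C→T (+1); total 3.
Path S→D→T (+1); total 4.
No residual S→T path; max flow = 4.
Certifying cut of size 4: {S→B, S→C, S→D, S→T}.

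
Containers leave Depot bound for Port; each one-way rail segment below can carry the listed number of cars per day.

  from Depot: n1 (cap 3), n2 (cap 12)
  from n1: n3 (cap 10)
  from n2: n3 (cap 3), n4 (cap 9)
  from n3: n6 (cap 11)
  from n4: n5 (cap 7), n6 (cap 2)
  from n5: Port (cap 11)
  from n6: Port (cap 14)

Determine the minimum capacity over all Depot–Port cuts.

Augment Depot→n1→n3→n6→Port: bottleneck 3, flow now 3.
Augment Depot→n2→n3→n6→Port: bottleneck 3, flow now 6.
Augment Depot→n2→n4→n5→Port: bottleneck 7, flow now 13.
Augment Depot→n2→n4→n6→Port: bottleneck 2, flow now 15.
No augmenting path remains; maximum flow = 15.
By max-flow min-cut, the minimum cut capacity equals the max flow.
In the residual graph, reachable from Depot: {Depot}.
Min-cut edges: Depot→n1 (3), Depot→n2 (12); capacity 3 + 12 = 15.

15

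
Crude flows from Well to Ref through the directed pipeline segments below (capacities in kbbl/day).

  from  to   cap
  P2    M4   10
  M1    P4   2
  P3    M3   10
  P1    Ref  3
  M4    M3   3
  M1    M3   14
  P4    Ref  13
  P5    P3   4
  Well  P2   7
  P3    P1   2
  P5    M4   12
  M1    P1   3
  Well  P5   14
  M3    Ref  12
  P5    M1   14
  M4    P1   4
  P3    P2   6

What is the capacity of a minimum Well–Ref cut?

Augment Well→P2→M4→P1→Ref: bottleneck 3, flow now 3.
Augment Well→P2→M4→M3→Ref: bottleneck 3, flow now 6.
Augment Well→P5→P3→M3→Ref: bottleneck 4, flow now 10.
Augment Well→P5→M1→P4→Ref: bottleneck 2, flow now 12.
Augment Well→P5→M1→M3→Ref: bottleneck 5, flow now 17.
No augmenting path remains; maximum flow = 17.
By max-flow min-cut, the minimum cut capacity equals the max flow.
In the residual graph, reachable from Well: {Well, P2, P5, M4, P3, M1, P1, M3}.
Min-cut edges: M1→P4 (2), P1→Ref (3), M3→Ref (12); capacity 2 + 3 + 12 = 17.

17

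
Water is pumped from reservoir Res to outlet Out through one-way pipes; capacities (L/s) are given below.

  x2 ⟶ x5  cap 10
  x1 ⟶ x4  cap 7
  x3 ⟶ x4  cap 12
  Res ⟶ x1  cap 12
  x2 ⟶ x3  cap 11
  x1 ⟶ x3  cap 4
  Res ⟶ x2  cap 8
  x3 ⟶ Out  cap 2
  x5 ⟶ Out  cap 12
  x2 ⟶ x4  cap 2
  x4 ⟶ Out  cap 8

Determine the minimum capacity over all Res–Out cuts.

18

Augment Res→x1→x3→Out: bottleneck 2, flow now 2.
Augment Res→x1→x4→Out: bottleneck 7, flow now 9.
Augment Res→x2→x4→Out: bottleneck 1, flow now 10.
Augment Res→x2→x5→Out: bottleneck 7, flow now 17.
Augment Res→x1→x3→x4→x2→x5→Out: bottleneck 1, flow now 18. (uses reverse residual edge)
No augmenting path remains; maximum flow = 18.
By max-flow min-cut, the minimum cut capacity equals the max flow.
In the residual graph, reachable from Res: {Res, x1, x3, x4}.
Min-cut edges: Res→x2 (8), x3→Out (2), x4→Out (8); capacity 8 + 2 + 8 = 18.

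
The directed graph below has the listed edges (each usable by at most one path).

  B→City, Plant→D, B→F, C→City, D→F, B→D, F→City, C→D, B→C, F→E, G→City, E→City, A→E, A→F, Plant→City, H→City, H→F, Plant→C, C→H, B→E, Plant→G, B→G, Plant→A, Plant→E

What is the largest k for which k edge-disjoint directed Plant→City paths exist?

Assign every edge capacity 1; by Menger, the answer equals the max flow.
Path Plant→City (+1); total 1.
Path Plant→C→City (+1); total 2.
Path Plant→E→City (+1); total 3.
Path Plant→G→City (+1); total 4.
Path Plant→A→F→City (+1); total 5.
No residual Plant→City path; max flow = 5.
Certifying cut of size 5: {E→City, F→City, Plant→C, Plant→City, Plant→G}.

5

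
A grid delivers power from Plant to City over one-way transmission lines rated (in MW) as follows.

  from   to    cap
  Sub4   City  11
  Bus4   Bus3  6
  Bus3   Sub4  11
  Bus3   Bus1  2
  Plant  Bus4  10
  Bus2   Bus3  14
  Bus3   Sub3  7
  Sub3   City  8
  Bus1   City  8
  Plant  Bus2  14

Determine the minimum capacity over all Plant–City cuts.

Augment Plant→Bus4→Bus3→Sub4→City: bottleneck 6, flow now 6.
Augment Plant→Bus2→Bus3→Sub4→City: bottleneck 5, flow now 11.
Augment Plant→Bus2→Bus3→Sub3→City: bottleneck 7, flow now 18.
Augment Plant→Bus2→Bus3→Bus1→City: bottleneck 2, flow now 20.
No augmenting path remains; maximum flow = 20.
By max-flow min-cut, the minimum cut capacity equals the max flow.
In the residual graph, reachable from Plant: {Plant, Bus4}.
Min-cut edges: Plant→Bus2 (14), Bus4→Bus3 (6); capacity 14 + 6 = 20.

20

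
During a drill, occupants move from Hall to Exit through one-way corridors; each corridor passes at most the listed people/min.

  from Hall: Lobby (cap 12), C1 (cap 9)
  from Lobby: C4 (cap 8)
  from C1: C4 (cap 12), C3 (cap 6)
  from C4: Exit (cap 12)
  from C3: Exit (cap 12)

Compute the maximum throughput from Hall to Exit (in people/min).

17

Augment Hall→Lobby→C4→Exit: bottleneck 8, flow now 8.
Augment Hall→C1→C4→Exit: bottleneck 4, flow now 12.
Augment Hall→C1→C3→Exit: bottleneck 5, flow now 17.
No augmenting path remains; maximum flow = 17.
In the residual graph, reachable from Hall: {Hall, Lobby}.
Min-cut edges: Hall→C1 (9), Lobby→C4 (8); capacity 9 + 8 = 17.
This cut is saturated, so no flow can exceed 17.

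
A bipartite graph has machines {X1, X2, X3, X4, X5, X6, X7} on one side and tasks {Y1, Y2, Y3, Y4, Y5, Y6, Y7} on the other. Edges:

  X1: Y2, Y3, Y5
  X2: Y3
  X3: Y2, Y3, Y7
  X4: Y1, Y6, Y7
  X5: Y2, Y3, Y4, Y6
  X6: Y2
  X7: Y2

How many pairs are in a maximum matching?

Unit-capacity flow: source→left, listed edges, right→sink; max matching = max flow.
Augmenting path X1→Y2 (+1); matched 1.
Augmenting path X2→Y3 (+1); matched 2.
Augmenting path X3→Y7 (+1); matched 3.
Augmenting path X4→Y1 (+1); matched 4.
Augmenting path X5→Y4 (+1); matched 5.
Augmenting path X6→Y2→X1→Y5 (+1); matched 6.
No augmenting path remains; maximum matching = 6.
König certificate: {X1, X2, X3, X4, X5, Y2} is a vertex cover of size 6 (every listed pair touches it), so no matching can be larger.

6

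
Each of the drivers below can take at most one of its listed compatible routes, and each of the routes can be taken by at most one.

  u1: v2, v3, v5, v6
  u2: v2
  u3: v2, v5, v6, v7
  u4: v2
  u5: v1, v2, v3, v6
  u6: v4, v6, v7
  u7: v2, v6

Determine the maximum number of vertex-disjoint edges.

Unit-capacity flow: source→left, listed edges, right→sink; max matching = max flow.
Augmenting path u1→v2 (+1); matched 1.
Augmenting path u3→v5 (+1); matched 2.
Augmenting path u5→v1 (+1); matched 3.
Augmenting path u6→v4 (+1); matched 4.
Augmenting path u7→v6 (+1); matched 5.
Augmenting path u2→v2→u1→v3 (+1); matched 6.
No augmenting path remains; maximum matching = 6.
König certificate: {u1, u3, u5, u6, u7, v2} is a vertex cover of size 6 (every listed pair touches it), so no matching can be larger.

6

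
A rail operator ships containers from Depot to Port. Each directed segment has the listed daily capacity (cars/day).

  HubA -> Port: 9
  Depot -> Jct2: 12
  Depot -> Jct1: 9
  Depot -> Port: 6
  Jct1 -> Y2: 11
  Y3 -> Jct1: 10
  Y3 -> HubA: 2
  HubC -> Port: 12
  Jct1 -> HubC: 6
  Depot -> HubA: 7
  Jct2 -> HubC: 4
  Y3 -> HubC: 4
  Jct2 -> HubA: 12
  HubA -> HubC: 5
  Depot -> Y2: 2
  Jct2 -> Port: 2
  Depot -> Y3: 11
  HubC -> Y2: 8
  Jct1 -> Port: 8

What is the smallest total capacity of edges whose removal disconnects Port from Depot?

37

Augment Depot→Port: bottleneck 6, flow now 6.
Augment Depot→Jct2→Port: bottleneck 2, flow now 8.
Augment Depot→HubA→Port: bottleneck 7, flow now 15.
Augment Depot→Jct1→Port: bottleneck 8, flow now 23.
Augment Depot→Jct2→HubA→Port: bottleneck 2, flow now 25.
Augment Depot→Jct2→HubC→Port: bottleneck 4, flow now 29.
Augment Depot→Y3→HubC→Port: bottleneck 4, flow now 33.
Augment Depot→Jct1→HubC→Port: bottleneck 1, flow now 34.
Augment Depot→Jct2→HubA→HubC→Port: bottleneck 3, flow now 37.
No augmenting path remains; maximum flow = 37.
By max-flow min-cut, the minimum cut capacity equals the max flow.
In the residual graph, reachable from Depot: {Depot, Jct2, Y3, HubA, Jct1, HubC, Y2}.
Min-cut edges: Depot→Port (6), Jct2→Port (2), HubA→Port (9), Jct1→Port (8), HubC→Port (12); capacity 6 + 2 + 9 + 8 + 12 = 37.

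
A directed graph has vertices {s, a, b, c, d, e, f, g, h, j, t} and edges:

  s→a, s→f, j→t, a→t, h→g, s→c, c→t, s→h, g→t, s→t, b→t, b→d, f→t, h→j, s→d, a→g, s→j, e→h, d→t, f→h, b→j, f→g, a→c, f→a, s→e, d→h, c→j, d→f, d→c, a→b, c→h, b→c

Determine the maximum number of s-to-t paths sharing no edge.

Assign every edge capacity 1; by Menger, the answer equals the max flow.
Path s→t (+1); total 1.
Path s→a→t (+1); total 2.
Path s→c→t (+1); total 3.
Path s→d→t (+1); total 4.
Path s→f→t (+1); total 5.
Path s→j→t (+1); total 6.
Path s→h→g→t (+1); total 7.
No residual s→t path; max flow = 7.
Certifying cut of size 7: {h→g, j→t, s→a, s→c, s→d, s→f, s→t}.

7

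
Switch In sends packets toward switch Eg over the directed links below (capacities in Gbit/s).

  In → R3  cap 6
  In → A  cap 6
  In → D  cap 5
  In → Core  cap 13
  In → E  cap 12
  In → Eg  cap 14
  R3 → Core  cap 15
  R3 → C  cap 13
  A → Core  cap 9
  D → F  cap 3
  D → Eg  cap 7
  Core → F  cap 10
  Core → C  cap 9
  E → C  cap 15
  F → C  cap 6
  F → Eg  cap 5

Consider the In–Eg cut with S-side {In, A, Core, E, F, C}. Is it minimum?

No — its capacity is 30, but the minimum cut has capacity 24.

Given cut capacity: 6 + 5 + 14 + 5 = 30.
Augment In→Eg: bottleneck 14, flow now 14.
Augment In→D→Eg: bottleneck 5, flow now 19.
Augment In→Core→F→Eg: bottleneck 5, flow now 24.
No augmenting path remains; maximum flow = 24.
In the residual graph, reachable from In: {In, R3, A, Core, E, F, C}.
Min-cut edges: In→D (5), In→Eg (14), F→Eg (5); capacity 5 + 14 + 5 = 24.
Cut capacity 30 exceeds the max flow 24, so it is not minimum.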